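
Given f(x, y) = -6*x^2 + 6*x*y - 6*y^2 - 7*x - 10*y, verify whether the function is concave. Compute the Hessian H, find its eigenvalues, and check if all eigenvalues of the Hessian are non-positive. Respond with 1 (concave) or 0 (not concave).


The Hessian of f(x,y) = -6*x^2 + 6*x*y - 6*y^2 - 7*x - 10*y is:
H = [[-12, 6], [6, -12]]
Trace = -12 - 12 = -24
Determinant = -12*-12 - (6)^2 = 108
Discriminant = (-24)^2 - 4*108 = 144.0
Eigenvalues: lambda_1 = -18.0, lambda_2 = -6.0
The function is concave.

1


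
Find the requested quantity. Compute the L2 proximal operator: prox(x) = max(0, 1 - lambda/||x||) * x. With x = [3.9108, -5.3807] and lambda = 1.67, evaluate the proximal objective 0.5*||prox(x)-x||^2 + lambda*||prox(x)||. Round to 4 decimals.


Step 1: Compute ||x||.
||x|| = 6.6518
Step 2: Compute scaling factor.
scale = max(0, 1 - 1.67/6.6518) = 0.7489
Step 3: prox(x) = [2.929, -4.0298]
||prox(x)|| = 4.9818
Step 4: Proximal objective.
0.5*||prox-x||^2 = 1.3945
lambda*||prox|| = 8.3196
Total = 9.714


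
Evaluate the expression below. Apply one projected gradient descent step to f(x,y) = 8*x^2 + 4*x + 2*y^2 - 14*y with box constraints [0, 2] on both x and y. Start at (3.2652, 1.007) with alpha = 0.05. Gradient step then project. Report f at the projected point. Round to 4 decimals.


Step 1: Compute gradient at (3.2652, 1.007).
grad_x = 2*8*3.2652 + 4 = 56.2432
grad_y = 2*2*1.007 - 14 = -9.972
Step 2: Gradient step.
x_raw = 3.2652 - 0.05*56.2432 = 0.453
y_raw = 1.007 - 0.05*-9.972 = 1.5056
Step 3: Project onto [0, 2].
x_proj = clip(0.453) = 0.453
y_proj = clip(1.5056) = 1.5056
Step 4: Evaluate f.
f(0.453, 1.5056) = -13.0906


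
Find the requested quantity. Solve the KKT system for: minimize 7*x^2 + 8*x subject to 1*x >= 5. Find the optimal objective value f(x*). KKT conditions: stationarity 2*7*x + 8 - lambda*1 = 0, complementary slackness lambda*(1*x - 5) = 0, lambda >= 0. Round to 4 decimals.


Step 1: Try lambda = 0 (constraint inactive).
x_unc = -8/(2*7) = -0.5714
Check: 1*-0.5714 = -0.5714 < 5 -- violated!
Step 2: Constraint must be active: 1*x = 5
x* = 5/1 = 5.0
lambda = (2*7*5.0 + 8)/1 = 78.0
Step 3: Compute optimal value.
f(x*) = 7*5.0^2 + 8*5.0 = 215.0


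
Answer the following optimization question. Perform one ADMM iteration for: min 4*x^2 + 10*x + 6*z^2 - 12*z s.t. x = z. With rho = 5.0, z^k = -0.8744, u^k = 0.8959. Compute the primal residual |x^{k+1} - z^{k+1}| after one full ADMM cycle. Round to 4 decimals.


ADMM iteration with rho = 5.0, z^k = -0.8744, u^k = 0.8959
Step 1: x-update.
Minimize 4*x^2 + 10*x + (5.0/2)*(x + 0.8744 + 0.8959)^2
FOC: (2*4 + 5.0)*x = -10 + 5.0*(-0.8744 - 0.8959)
x^{k+1} = -1.4501
Step 2: z-update.
Minimize 6*z^2 - 12*z + (5.0/2)*(-1.4501 - z + 0.8959)^2
FOC: (2*6 + 5.0)*z = 12 + 5.0*(-1.4501 + 0.8959)
z^{k+1} = 0.5429
Step 3: u-update.
u^{k+1} = 0.8959 - 1.4501 - 0.5429 = -1.0971
Step 4: Primal residual = |-1.4501 - 0.5429| = 1.993


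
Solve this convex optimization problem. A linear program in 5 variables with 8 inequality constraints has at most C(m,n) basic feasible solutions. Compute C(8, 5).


Each vertex corresponds to some choice of n active constraints out of m, so the number of vertices is at most C(m, n) = m! / (n!(m-n)!).
m = 8, n = 5
Numerator: 8 * 7 * 6 * 5 * 4
Denominator: 5! = 120
C(8, 5) = 56


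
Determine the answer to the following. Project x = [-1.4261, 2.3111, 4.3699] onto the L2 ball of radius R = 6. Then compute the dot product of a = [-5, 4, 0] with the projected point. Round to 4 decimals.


Step 1: Compute ||x|| (intermediates to 6 decimals).
||x|| = sqrt((-1.4261)^2 + 2.3111^2 + 4.3699^2) = 5.144995
Step 2: Project.
Since ||x|| <= R, proj = x (no scaling needed).
proj(x) = [-1.4261, 2.3111, 4.3699]
Step 3: Dot product.
a^T * proj(x) = -5*(-1.4261) + 4*2.3111 + 0*4.3699 = 16.3749


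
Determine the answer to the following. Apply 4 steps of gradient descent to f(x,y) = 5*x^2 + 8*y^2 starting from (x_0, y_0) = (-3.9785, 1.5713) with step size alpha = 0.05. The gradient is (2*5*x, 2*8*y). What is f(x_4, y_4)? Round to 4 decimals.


Gradient descent on f(x,y) = 5*x^2 + 8*y^2.
Starting point: (-3.9785, 1.5713), alpha = 0.05
Step 1: grad_x = 2*5*-3.9785 = -39.785, grad_y = 2*8*1.5713 = 25.1408
  x_1 = -3.9785 - 0.05*-39.785 = -1.9893
  y_1 = 1.5713 - 0.05*25.1408 = 0.3143
Step 2: grad_x = 2*5*-1.9893 = -19.8925, grad_y = 2*8*0.3143 = 5.0282
  x_2 = -1.9893 - 0.05*-19.8925 = -0.9946
  y_2 = 0.3143 - 0.05*5.0282 = 0.0629
Step 3: grad_x = 2*5*-0.9946 = -9.9463, grad_y = 2*8*0.0629 = 1.0056
  x_3 = -0.9946 - 0.05*-9.9463 = -0.4973
  y_3 = 0.0629 - 0.05*1.0056 = 0.0126
Step 4: grad_x = 2*5*-0.4973 = -4.9731, grad_y = 2*8*0.0126 = 0.2011
  x_4 = -0.4973 - 0.05*-4.9731 = -0.2487
  y_4 = 0.0126 - 0.05*0.2011 = 0.0025
f(-0.2487, 0.0025) = 5*(-0.2487)^2 + 8*0.0025^2 = 0.3092


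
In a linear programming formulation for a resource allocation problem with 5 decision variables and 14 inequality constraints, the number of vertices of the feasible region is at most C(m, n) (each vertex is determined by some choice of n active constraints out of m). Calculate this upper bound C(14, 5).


Each vertex corresponds to some choice of n active constraints out of m, so the number of vertices is at most C(m, n) = m! / (n!(m-n)!).
m = 14, n = 5
Numerator: 14 * 13 * 12 * 11 * 10
Denominator: 5! = 120
C(14, 5) = 2002


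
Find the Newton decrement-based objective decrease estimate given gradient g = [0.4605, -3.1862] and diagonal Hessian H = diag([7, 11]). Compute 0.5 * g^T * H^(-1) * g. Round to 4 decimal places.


Step 1: H is diagonal, so H^(-1) * g = [0.0658, -0.2897].
Step 2: g^T H^(-1) g = sum_i g_i^2 / H_ii
  = (0.4605)^2/7 + (-3.1862)^2/11
  = 0.0303 + 0.9229 = 0.9532
Step 3: Objective decrease = 0.5 * g^T H^(-1) g = 0.4766


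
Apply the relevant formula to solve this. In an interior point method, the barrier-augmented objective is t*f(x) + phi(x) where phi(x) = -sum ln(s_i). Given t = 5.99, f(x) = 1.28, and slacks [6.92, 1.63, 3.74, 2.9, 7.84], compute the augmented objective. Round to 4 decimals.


Step 1: Compute log-barrier.
ln values: [1.9344, 0.4886, 1.3191, 1.0647, 2.0592]
phi = -(1.9344 + 0.4886 + 1.3191 + 1.0647 + 2.0592) = -6.866
Step 2: Compute augmented objective.
t*f(x) = 5.99*1.28 = 7.6672
Total = 7.6672 - 6.866 = 0.8012


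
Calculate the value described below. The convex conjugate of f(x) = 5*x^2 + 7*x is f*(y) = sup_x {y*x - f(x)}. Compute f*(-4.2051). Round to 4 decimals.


f*(y) = sup_x {y*x - a*x^2 - b*x} = sup_x {(y-b)*x - a*x^2}
FOC: (y - b) - 2a*x = 0 => x* = (y - b)/(2a)
x* = (-4.2051 - 7)/(2*5) = -1.1205
f*(-4.2051) = (y-b)^2/(4a) = (-4.2051 - 7)^2/(4*5)
= 125.5543/20 = 6.2777


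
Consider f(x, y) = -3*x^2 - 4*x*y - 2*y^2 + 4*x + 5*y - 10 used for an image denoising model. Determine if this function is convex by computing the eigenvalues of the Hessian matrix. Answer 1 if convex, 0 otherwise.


The Hessian of f(x,y) = -3*x^2 - 4*x*y - 2*y^2 + 4*x + 5*y - 10 is:
H = [[-6, -4], [-4, -4]]
Trace = -6 - 4 = -10
Determinant = -6*-4 - (-4)^2 = 8
Discriminant = (-10)^2 - 4*8 = 68.0
Eigenvalues: lambda_1 = -9.1231, lambda_2 = -0.8769
The function is not convex.

0


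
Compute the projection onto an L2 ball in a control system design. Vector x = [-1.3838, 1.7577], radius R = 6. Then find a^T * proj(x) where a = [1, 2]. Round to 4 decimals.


Step 1: Compute ||x|| (intermediates to 6 decimals).
||x|| = sqrt((-1.3838)^2 + 1.7577^2) = 2.237054
Step 2: Project.
Since ||x|| <= R, proj = x (no scaling needed).
proj(x) = [-1.3838, 1.7577]
Step 3: Dot product.
a^T * proj(x) = 1*(-1.3838) + 2*1.7577 = 2.1316


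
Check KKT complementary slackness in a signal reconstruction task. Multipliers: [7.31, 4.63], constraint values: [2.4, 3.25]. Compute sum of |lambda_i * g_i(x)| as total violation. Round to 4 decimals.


KKT complementary slackness check:
lambda_1 * g_1 = 7.31 * 2.4 = 17.544
lambda_2 * g_2 = 4.63 * 3.25 = 15.0475
Total violation = 17.544 + 15.0475 = 32.5915


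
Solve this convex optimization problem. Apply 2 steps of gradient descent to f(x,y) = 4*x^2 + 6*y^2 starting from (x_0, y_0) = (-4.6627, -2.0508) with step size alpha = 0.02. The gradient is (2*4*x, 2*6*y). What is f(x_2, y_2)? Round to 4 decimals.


Gradient descent on f(x,y) = 4*x^2 + 6*y^2.
Starting point: (-4.6627, -2.0508), alpha = 0.02
Step 1: grad_x = 2*4*-4.6627 = -37.3016, grad_y = 2*6*-2.0508 = -24.6096
  x_1 = -4.6627 - 0.02*-37.3016 = -3.9167
  y_1 = -2.0508 - 0.02*-24.6096 = -1.5586
Step 2: grad_x = 2*4*-3.9167 = -31.3333, grad_y = 2*6*-1.5586 = -18.7033
  x_2 = -3.9167 - 0.02*-31.3333 = -3.29
  y_2 = -1.5586 - 0.02*-18.7033 = -1.1845
f(-3.29, -1.1845) = 4*(-3.29)^2 + 6*(-1.1845)^2 = 51.7153


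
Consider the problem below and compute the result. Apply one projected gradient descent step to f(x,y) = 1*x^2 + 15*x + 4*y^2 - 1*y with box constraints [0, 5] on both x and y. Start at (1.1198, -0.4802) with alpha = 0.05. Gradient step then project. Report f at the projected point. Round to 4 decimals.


Step 1: Compute gradient at (1.1198, -0.4802).
grad_x = 2*1*1.1198 + 15 = 17.2396
grad_y = 2*4*-0.4802 - 1 = -4.8416
Step 2: Gradient step.
x_raw = 1.1198 - 0.05*17.2396 = 0.2578
y_raw = -0.4802 - 0.05*-4.8416 = -0.2381
Step 3: Project onto [0, 5].
x_proj = clip(0.2578) = 0.2578
y_proj = clip(-0.2381) = 0.0
Step 4: Evaluate f.
f(0.2578, 0.0) = 3.9338


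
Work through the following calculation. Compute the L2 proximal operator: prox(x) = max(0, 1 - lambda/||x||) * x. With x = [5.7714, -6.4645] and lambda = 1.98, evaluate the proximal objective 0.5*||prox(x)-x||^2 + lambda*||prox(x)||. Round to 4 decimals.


Step 1: Compute ||x||.
||x|| = 8.666
Step 2: Compute scaling factor.
scale = max(0, 1 - 1.98/8.666) = 0.7715
Step 3: prox(x) = [4.4527, -4.9875]
||prox(x)|| = 6.686
Step 4: Proximal objective.
0.5*||prox-x||^2 = 1.9602
lambda*||prox|| = 13.2383
Total = 15.1984


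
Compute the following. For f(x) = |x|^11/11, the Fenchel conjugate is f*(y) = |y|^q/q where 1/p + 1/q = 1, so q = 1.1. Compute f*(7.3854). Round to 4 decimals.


The conjugate exponent q satisfies 1/p + 1/q = 1.
p = 11, so q = 11/(11 - 1) = 1.1
|y|^q = 7.3854^1.1 = 9.0201
f*(7.3854) = 9.0201 / 1.1 = 8.2001


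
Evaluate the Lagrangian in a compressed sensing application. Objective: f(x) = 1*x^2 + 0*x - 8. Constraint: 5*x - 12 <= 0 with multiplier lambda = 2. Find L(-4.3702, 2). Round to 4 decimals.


Step 1: Evaluate f(x).
f(-4.3702) = 1*(-4.3702)^2 + 0*(-4.3702) - 8 = 11.0986
Step 2: Evaluate g(x).
g(-4.3702) = 5*-4.3702 - 12 = -33.851
Step 3: Compute Lagrangian.
L = 11.0986 + 2*-33.851 = -56.6034


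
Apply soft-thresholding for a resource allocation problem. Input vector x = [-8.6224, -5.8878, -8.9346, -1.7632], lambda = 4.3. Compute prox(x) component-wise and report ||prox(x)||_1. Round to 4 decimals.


Soft-thresholding with lambda = 4.3:
prox(-8.6224) = sign(-8.6224)*max(|-8.6224| - 4.3, 0) = -4.3224
prox(-5.8878) = sign(-5.8878)*max(|-5.8878| - 4.3, 0) = -1.5878
prox(-8.9346) = sign(-8.9346)*max(|-8.9346| - 4.3, 0) = -4.6346
prox(-1.7632) = sign(-1.7632)*max(|-1.7632| - 4.3, 0) = 0.0
prox(x) = [-4.3224, -1.5878, -4.6346, 0.0]
||prox(x)||_1 = 4.3224 + 1.5878 + 4.6346 + 0.0 = 10.5448


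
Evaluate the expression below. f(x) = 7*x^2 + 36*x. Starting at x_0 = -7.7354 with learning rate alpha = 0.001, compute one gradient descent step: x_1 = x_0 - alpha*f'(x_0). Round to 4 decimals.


We compute the gradient at x_0 and apply the update.
f'(x) = 14*x + 36
f'(-7.7354) = 14*-7.7354 + 36 = -72.2956
x_1 = -7.7354 - 0.001*-72.2956 = -7.6631


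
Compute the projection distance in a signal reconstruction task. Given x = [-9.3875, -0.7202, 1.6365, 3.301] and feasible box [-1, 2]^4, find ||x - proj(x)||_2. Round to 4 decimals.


Project each component onto [-1, 2].
clip(-9.3875) = -1.0, clip(-0.7202) = -0.7202, clip(1.6365) = 1.6365, clip(3.301) = 2.0
Projection = [-1.0, -0.7202, 1.6365, 2.0]
Squared diffs: [70.3502, 0.0, 0.0, 1.6926]
Distance = sqrt(72.0428) = 8.4878


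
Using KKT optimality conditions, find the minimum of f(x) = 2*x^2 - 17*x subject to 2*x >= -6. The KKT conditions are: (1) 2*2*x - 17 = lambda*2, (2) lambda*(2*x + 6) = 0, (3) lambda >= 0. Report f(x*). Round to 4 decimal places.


Step 1: Try lambda = 0 (constraint inactive).
Stationarity: 2*2*x - 17 = 0
x* = 17/(2*2) = 4.25
Check constraint: 2*4.25 = 8.5 >= -6 -- satisfied.
Step 2: Compute optimal value.
f(x*) = 2*4.25^2 - 17*4.25 = -36.125


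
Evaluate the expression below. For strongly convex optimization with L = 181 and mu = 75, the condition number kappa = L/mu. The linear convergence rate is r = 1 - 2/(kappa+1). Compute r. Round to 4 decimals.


Step 1: Compute the condition number.
kappa = L/mu = 181/75 = 2.4133
Step 2: Compute the convergence rate.
r = 1 - 2/(kappa + 1) = 1 - 2*mu/(L + mu) = (L - mu)/(L + mu) = 106/256 = 0.4141


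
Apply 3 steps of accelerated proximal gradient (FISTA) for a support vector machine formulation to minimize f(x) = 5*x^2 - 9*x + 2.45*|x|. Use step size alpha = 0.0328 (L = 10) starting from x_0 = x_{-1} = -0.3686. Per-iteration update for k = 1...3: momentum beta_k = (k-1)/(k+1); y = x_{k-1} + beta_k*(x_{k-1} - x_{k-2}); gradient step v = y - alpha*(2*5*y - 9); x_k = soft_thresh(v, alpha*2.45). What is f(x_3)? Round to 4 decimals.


FISTA on f(x) = 5*x^2 - 9*x + 2.45*|x|
L = 10, alpha = 0.0328
Iteration 1: beta = 0.0, y = -0.3686 + 0.0*(-0.3686 + 0.3686) = -0.3686
  grad(y) = -12.686, v = y - alpha*grad = 0.0475
  prox(v) = soft_thresh(0.0475, 0.0804) = 0.0
Iteration 2: beta = 0.3333, y = 0.0 + 0.3333*(0.0 + 0.3686) = 0.1229
  grad(y) = -7.7713, v = y - alpha*grad = 0.3778
  prox(v) = soft_thresh(0.3778, 0.0804) = 0.2974
Iteration 3: beta = 0.5, y = 0.2974 + 0.5*(0.2974 - 0.0) = 0.4461
  grad(y) = -4.5389, v = y - alpha*grad = 0.595
  prox(v) = soft_thresh(0.595, 0.0804) = 0.5146
f(x_3) = 5*0.5146^2 - 9*0.5146 + 2.45*|0.5146| = -2.0466


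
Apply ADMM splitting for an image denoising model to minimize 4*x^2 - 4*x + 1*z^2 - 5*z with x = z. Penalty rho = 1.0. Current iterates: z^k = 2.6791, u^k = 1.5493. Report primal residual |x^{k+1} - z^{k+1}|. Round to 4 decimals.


ADMM iteration with rho = 1.0, z^k = 2.6791, u^k = 1.5493
Step 1: x-update.
Minimize 4*x^2 - 4*x + (1.0/2)*(x - 2.6791 + 1.5493)^2
FOC: (2*4 + 1.0)*x = 4 + 1.0*(2.6791 - 1.5493)
x^{k+1} = 0.57
Step 2: z-update.
Minimize 1*z^2 - 5*z + (1.0/2)*(0.57 - z + 1.5493)^2
FOC: (2*1 + 1.0)*z = 5 + 1.0*(0.57 + 1.5493)
z^{k+1} = 2.3731
Step 3: u-update.
u^{k+1} = 1.5493 + 0.57 - 2.3731 = -0.2538
Step 4: Primal residual = |0.57 - 2.3731| = 1.8031


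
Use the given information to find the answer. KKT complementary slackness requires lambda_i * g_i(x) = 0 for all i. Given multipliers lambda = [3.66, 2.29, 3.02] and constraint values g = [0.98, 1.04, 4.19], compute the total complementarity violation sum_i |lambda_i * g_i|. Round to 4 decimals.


KKT complementary slackness check:
lambda_1 * g_1 = 3.66 * 0.98 = 3.5868
lambda_2 * g_2 = 2.29 * 1.04 = 2.3816
lambda_3 * g_3 = 3.02 * 4.19 = 12.6538
Total violation = 3.5868 + 2.3816 + 12.6538 = 18.6222


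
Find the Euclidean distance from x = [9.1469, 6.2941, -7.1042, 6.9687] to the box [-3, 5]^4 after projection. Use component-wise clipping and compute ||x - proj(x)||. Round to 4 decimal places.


Project each component onto [-3, 5].
clip(9.1469) = 5.0, clip(6.2941) = 5.0, clip(-7.1042) = -3.0, clip(6.9687) = 5.0
Projection = [5.0, 5.0, -3.0, 5.0]
Squared diffs: [17.1968, 1.6747, 16.8445, 3.8758]
Distance = sqrt(39.5918) = 6.2922


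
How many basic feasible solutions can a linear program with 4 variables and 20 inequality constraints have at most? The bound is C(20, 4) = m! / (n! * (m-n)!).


Each vertex corresponds to some choice of n active constraints out of m, so the number of vertices is at most C(m, n) = m! / (n!(m-n)!).
m = 20, n = 4
Numerator: 20 * 19 * 18 * 17
Denominator: 4! = 24
C(20, 4) = 4845


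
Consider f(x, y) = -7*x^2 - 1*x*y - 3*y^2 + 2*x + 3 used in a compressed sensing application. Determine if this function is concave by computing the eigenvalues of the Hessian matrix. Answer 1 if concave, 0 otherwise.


The Hessian of f(x,y) = -7*x^2 - 1*x*y - 3*y^2 + 2*x + 3 is:
H = [[-14, -1], [-1, -6]]
Trace = -14 - 6 = -20
Determinant = -14*-6 - (-1)^2 = 83
Discriminant = (-20)^2 - 4*83 = 68.0
Eigenvalues: lambda_1 = -14.1231, lambda_2 = -5.8769
The function is concave.

1


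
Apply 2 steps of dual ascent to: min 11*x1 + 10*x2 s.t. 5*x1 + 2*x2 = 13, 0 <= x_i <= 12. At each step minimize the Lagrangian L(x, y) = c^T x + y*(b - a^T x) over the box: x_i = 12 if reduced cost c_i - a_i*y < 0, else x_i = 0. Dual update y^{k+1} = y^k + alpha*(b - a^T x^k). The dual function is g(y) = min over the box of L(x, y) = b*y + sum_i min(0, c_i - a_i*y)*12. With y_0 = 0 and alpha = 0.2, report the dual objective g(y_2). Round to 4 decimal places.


Dual ascent for LP: min 11*x1 + 10*x2, 5*x1 + 2*x2 = 13, 0 <= x_i <= 12
Step 1: y^k = 0.0, reduced costs: (11.0, 10.0)
  x^k = (0.0, 0.0), subgradient = b - a^T x = 13.0
  y^{k+1} = 0.0 + 0.2*13.0 = 2.6
Step 2: y^k = 2.6, reduced costs: (-2.0, 4.8)
  x^k = (12.0, 0.0), subgradient = b - a^T x = -47.0
  y^{k+1} = 2.6 + 0.2*-47.0 = -6.8
Dual objective at y_2 = -6.8: reduced costs (45.0, 23.6), box minimizer x = (0.0, 0.0)
g(y_2) = b*y + (c1 - a1*y)*x1 + (c2 - a2*y)*x2 = 13*(-6.8) + 45.0*0.0 + 23.6*0.0 = -88.4 + 0.0 + 0.0 = -88.4


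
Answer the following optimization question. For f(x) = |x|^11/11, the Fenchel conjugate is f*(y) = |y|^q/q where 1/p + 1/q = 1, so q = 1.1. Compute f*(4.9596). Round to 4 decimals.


The conjugate exponent q satisfies 1/p + 1/q = 1.
p = 11, so q = 11/(11 - 1) = 1.1
|y|^q = 4.9596^1.1 = 5.8209
f*(4.9596) = 5.8209 / 1.1 = 5.2917


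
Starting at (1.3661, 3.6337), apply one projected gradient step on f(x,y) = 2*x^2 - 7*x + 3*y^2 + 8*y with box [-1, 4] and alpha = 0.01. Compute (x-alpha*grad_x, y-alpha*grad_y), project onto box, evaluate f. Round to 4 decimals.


Step 1: Compute gradient at (1.3661, 3.6337).
grad_x = 2*2*1.3661 - 7 = -1.5356
grad_y = 2*3*3.6337 + 8 = 29.8022
Step 2: Gradient step.
x_raw = 1.3661 - 0.01*-1.5356 = 1.3815
y_raw = 3.6337 - 0.01*29.8022 = 3.3357
Step 3: Project onto [-1, 4].
x_proj = clip(1.3815) = 1.3815
y_proj = clip(3.3357) = 3.3357
Step 4: Evaluate f.
f(1.3815, 3.3357) = 54.2123


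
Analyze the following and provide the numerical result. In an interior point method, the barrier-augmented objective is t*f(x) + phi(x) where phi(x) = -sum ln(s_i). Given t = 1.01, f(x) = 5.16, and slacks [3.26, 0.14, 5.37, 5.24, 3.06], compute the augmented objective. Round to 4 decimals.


Step 1: Compute log-barrier.
ln values: [1.1817, -1.9661, 1.6808, 1.6563, 1.1184]
phi = -(1.1817 - 1.9661 + 1.6808 + 1.6563 + 1.1184) = -3.6712
Step 2: Compute augmented objective.
t*f(x) = 1.01*5.16 = 5.2116
Total = 5.2116 - 3.6712 = 1.5404


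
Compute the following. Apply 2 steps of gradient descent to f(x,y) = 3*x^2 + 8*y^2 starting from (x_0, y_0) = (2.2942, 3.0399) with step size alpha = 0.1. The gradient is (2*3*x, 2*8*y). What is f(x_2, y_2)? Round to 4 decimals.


Gradient descent on f(x,y) = 3*x^2 + 8*y^2.
Starting point: (2.2942, 3.0399), alpha = 0.1
Step 1: grad_x = 2*3*2.2942 = 13.7652, grad_y = 2*8*3.0399 = 48.6384
  x_1 = 2.2942 - 0.1*13.7652 = 0.9177
  y_1 = 3.0399 - 0.1*48.6384 = -1.8239
Step 2: grad_x = 2*3*0.9177 = 5.5061, grad_y = 2*8*-1.8239 = -29.183
  x_2 = 0.9177 - 0.1*5.5061 = 0.3671
  y_2 = -1.8239 - 0.1*-29.183 = 1.0944
f(0.3671, 1.0944) = 3*0.3671^2 + 8*1.0944^2 = 9.9853


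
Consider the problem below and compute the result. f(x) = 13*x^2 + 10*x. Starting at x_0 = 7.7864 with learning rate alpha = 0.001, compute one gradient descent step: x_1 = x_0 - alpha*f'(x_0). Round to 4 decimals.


We compute the gradient at x_0 and apply the update.
f'(x) = 26*x + 10
f'(7.7864) = 26*7.7864 + 10 = 212.4464
x_1 = 7.7864 - 0.001*212.4464 = 7.574


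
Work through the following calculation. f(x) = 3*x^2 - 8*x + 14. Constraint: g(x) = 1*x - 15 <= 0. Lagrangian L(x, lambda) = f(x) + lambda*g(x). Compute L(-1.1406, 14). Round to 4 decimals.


Step 1: Evaluate f(x).
f(-1.1406) = 3*(-1.1406)^2 - 8*(-1.1406) + 14 = 27.0277
Step 2: Evaluate g(x).
g(-1.1406) = 1*-1.1406 - 15 = -16.1406
Step 3: Compute Lagrangian.
L = 27.0277 + 14*-16.1406 = -198.9407


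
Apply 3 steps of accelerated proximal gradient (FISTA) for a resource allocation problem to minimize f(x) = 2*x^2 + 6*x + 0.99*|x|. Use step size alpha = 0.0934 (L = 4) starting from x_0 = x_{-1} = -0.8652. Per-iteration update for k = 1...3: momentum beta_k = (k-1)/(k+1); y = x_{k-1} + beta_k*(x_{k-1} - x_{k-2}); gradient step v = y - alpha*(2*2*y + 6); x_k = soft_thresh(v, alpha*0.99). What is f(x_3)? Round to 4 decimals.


FISTA on f(x) = 2*x^2 + 6*x + 0.99*|x|
L = 4, alpha = 0.0934
Iteration 1: beta = 0.0, y = -0.8652 + 0.0*(-0.8652 + 0.8652) = -0.8652
  grad(y) = 2.5392, v = y - alpha*grad = -1.1024
  prox(v) = soft_thresh(-1.1024, 0.0925) = -1.0099
Iteration 2: beta = 0.3333, y = -1.0099 + 0.3333*(-1.0099 + 0.8652) = -1.0581
  grad(y) = 1.7675, v = y - alpha*grad = -1.2232
  prox(v) = soft_thresh(-1.2232, 0.0925) = -1.1307
Iteration 3: beta = 0.5, y = -1.1307 + 0.5*(-1.1307 + 1.0099) = -1.1912
  grad(y) = 1.2353, v = y - alpha*grad = -1.3065
  prox(v) = soft_thresh(-1.3065, 0.0925) = -1.2141
f(x_3) = 2*(-1.2141)^2 + 6*(-1.2141) + 0.99*|-1.2141| = -3.1346


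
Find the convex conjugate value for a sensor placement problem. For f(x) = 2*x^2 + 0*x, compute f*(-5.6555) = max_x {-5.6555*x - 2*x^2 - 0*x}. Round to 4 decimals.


f*(y) = sup_x {y*x - a*x^2 - b*x} = sup_x {(y-b)*x - a*x^2}
FOC: (y - b) - 2a*x = 0 => x* = (y - b)/(2a)
x* = (-5.6555 - 0)/(2*2) = -1.4139
f*(-5.6555) = (y-b)^2/(4a) = (-5.6555 - 0)^2/(4*2)
= 31.9847/8 = 3.9981


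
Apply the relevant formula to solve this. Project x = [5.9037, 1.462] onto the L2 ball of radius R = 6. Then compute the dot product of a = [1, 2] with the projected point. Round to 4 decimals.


Step 1: Compute ||x|| (intermediates to 6 decimals).
||x|| = sqrt(5.9037^2 + 1.462^2) = 6.082032
Step 2: Project.
Since ||x|| > R, scale = R/||x|| = 6/6.082032 = 0.986512, proj(x) = scale * x
proj(x) = [5.824071, 1.442281]
Step 3: Dot product.
a^T * proj(x) = 1*5.824071 + 2*1.442281 = 8.7086


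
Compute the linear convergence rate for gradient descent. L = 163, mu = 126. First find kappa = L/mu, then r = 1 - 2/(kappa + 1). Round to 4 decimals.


Step 1: Compute the condition number.
kappa = L/mu = 163/126 = 1.2937
Step 2: Compute the convergence rate.
r = 1 - 2/(kappa + 1) = 1 - 2*mu/(L + mu) = (L - mu)/(L + mu) = 37/289 = 0.128


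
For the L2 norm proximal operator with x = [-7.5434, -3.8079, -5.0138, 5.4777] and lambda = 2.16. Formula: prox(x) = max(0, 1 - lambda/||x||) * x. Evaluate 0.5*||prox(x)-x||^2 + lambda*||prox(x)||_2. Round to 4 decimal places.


Step 1: Compute ||x||.
||x|| = 11.2493
Step 2: Compute scaling factor.
scale = max(0, 1 - 2.16/11.2493) = 0.808
Step 3: prox(x) = [-6.095, -3.0767, -4.0511, 4.4259]
||prox(x)|| = 9.0893
Step 4: Proximal objective.
0.5*||prox-x||^2 = 2.3328
lambda*||prox|| = 19.6329
Total = 21.9657


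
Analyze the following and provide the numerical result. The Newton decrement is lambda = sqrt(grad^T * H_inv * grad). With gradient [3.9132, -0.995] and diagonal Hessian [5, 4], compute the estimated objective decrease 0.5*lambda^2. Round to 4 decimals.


Step 1: H is diagonal, so H^(-1) * g = [0.7826, -0.2488].
Step 2: g^T H^(-1) g = sum_i g_i^2 / H_ii
  = (3.9132)^2/5 + (-0.995)^2/4
  = 3.0626 + 0.2475 = 3.3101
Step 3: Objective decrease = 0.5 * g^T H^(-1) g = 1.6551


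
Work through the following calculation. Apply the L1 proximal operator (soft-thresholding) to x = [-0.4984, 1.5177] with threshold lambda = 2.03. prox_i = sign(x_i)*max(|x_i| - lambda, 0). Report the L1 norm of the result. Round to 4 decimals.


Soft-thresholding with lambda = 2.03:
prox(-0.4984) = sign(-0.4984)*max(|-0.4984| - 2.03, 0) = 0.0
prox(1.5177) = sign(1.5177)*max(|1.5177| - 2.03, 0) = 0.0
prox(x) = [0.0, 0.0]
||prox(x)||_1 = 0.0 + 0.0 = 0.0


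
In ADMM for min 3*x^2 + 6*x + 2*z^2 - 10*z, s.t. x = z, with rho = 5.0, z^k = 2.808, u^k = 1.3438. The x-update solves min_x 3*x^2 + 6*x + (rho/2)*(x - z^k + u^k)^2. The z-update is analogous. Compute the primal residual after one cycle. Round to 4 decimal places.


ADMM iteration with rho = 5.0, z^k = 2.808, u^k = 1.3438
Step 1: x-update.
Minimize 3*x^2 + 6*x + (5.0/2)*(x - 2.808 + 1.3438)^2
FOC: (2*3 + 5.0)*x = -6 + 5.0*(2.808 - 1.3438)
x^{k+1} = 0.1201
Step 2: z-update.
Minimize 2*z^2 - 10*z + (5.0/2)*(0.1201 - z + 1.3438)^2
FOC: (2*2 + 5.0)*z = 10 + 5.0*(0.1201 + 1.3438)
z^{k+1} = 1.9244
Step 3: u-update.
u^{k+1} = 1.3438 + 0.1201 - 1.9244 = -0.4605
Step 4: Primal residual = |0.1201 - 1.9244| = 1.8043


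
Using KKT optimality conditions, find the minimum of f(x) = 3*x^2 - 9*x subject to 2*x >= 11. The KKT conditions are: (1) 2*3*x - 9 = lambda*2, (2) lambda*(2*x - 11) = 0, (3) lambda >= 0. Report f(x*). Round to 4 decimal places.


Step 1: Try lambda = 0 (constraint inactive).
x_unc = 9/(2*3) = 1.5
Check: 2*1.5 = 3.0 < 11 -- violated!
Step 2: Constraint must be active: 2*x = 11
x* = 11/2 = 5.5
lambda = (2*3*5.5 - 9)/2 = 12.0
Step 3: Compute optimal value.
f(x*) = 3*5.5^2 - 9*5.5 = 41.25


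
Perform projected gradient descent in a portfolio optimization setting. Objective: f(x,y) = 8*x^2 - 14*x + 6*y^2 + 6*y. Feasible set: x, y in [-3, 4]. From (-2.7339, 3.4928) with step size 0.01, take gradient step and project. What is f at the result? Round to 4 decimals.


Step 1: Compute gradient at (-2.7339, 3.4928).
grad_x = 2*8*-2.7339 - 14 = -57.7424
grad_y = 2*6*3.4928 + 6 = 47.9136
Step 2: Gradient step.
x_raw = -2.7339 - 0.01*-57.7424 = -2.1565
y_raw = 3.4928 - 0.01*47.9136 = 3.0137
Step 3: Project onto [-3, 4].
x_proj = clip(-2.1565) = -2.1565
y_proj = clip(3.0137) = 3.0137
Step 4: Evaluate f.
f(-2.1565, 3.0137) = 139.9688


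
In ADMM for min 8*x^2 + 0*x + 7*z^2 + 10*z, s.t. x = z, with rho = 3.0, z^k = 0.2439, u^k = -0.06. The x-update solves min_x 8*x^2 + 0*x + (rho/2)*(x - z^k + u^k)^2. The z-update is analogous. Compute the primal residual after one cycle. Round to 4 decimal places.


ADMM iteration with rho = 3.0, z^k = 0.2439, u^k = -0.06
Step 1: x-update.
Minimize 8*x^2 + 0*x + (3.0/2)*(x - 0.2439 - 0.06)^2
FOC: (2*8 + 3.0)*x = 0 + 3.0*(0.2439 + 0.06)
x^{k+1} = 0.048
Step 2: z-update.
Minimize 7*z^2 + 10*z + (3.0/2)*(0.048 - z - 0.06)^2
FOC: (2*7 + 3.0)*z = -10 + 3.0*(0.048 - 0.06)
z^{k+1} = -0.5904
Step 3: u-update.
u^{k+1} = -0.06 + 0.048 + 0.5904 = 0.5783
Step 4: Primal residual = |0.048 + 0.5904| = 0.6383


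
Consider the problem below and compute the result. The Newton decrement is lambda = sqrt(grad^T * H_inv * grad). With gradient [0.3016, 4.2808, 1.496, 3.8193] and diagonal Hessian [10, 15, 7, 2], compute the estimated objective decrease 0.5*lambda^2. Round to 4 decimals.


Step 1: H is diagonal, so H^(-1) * g = [0.0302, 0.2854, 0.2137, 1.9097].
Step 2: g^T H^(-1) g = sum_i g_i^2 / H_ii
  = (0.3016)^2/10 + (4.2808)^2/15 + (1.496)^2/7 + (3.8193)^2/2
  = 0.0091 + 1.2217 + 0.3197 + 7.2935 = 8.844
Step 3: Objective decrease = 0.5 * g^T H^(-1) g = 4.422


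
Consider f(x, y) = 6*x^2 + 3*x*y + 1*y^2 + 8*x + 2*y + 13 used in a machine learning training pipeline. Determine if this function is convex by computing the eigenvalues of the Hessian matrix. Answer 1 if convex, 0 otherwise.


The Hessian of f(x,y) = 6*x^2 + 3*x*y + 1*y^2 + 8*x + 2*y + 13 is:
H = [[12, 3], [3, 2]]
Trace = 12 + 2 = 14
Determinant = 12*2 - (3)^2 = 15
Discriminant = (14)^2 - 4*15 = 136.0
Eigenvalues: lambda_1 = 1.169, lambda_2 = 12.831
The function is convex.

1


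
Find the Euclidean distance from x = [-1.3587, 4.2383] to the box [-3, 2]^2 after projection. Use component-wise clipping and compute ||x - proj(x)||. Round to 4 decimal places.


Project each component onto [-3, 2].
clip(-1.3587) = -1.3587, clip(4.2383) = 2.0
Projection = [-1.3587, 2.0]
Squared diffs: [0.0, 5.01]
Distance = sqrt(5.01) = 2.2383


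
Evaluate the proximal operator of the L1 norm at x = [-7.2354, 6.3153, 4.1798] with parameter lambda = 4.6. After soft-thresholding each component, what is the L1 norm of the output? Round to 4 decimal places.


Soft-thresholding with lambda = 4.6:
prox(-7.2354) = sign(-7.2354)*max(|-7.2354| - 4.6, 0) = -2.6354
prox(6.3153) = sign(6.3153)*max(|6.3153| - 4.6, 0) = 1.7153
prox(4.1798) = sign(4.1798)*max(|4.1798| - 4.6, 0) = 0.0
prox(x) = [-2.6354, 1.7153, 0.0]
||prox(x)||_1 = 2.6354 + 1.7153 + 0.0 = 4.3507


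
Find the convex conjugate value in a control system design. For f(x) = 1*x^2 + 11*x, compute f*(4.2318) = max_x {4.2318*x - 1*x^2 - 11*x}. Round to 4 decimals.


f*(y) = sup_x {y*x - a*x^2 - b*x} = sup_x {(y-b)*x - a*x^2}
FOC: (y - b) - 2a*x = 0 => x* = (y - b)/(2a)
x* = (4.2318 - 11)/(2*1) = -3.3841
f*(4.2318) = (y-b)^2/(4a) = (4.2318 - 11)^2/(4*1)
= 45.8085/4 = 11.4521


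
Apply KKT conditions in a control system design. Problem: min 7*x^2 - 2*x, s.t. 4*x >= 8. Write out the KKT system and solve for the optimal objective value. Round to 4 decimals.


Step 1: Try lambda = 0 (constraint inactive).
x_unc = 2/(2*7) = 0.1429
Check: 4*0.1429 = 0.5716 < 8 -- violated!
Step 2: Constraint must be active: 4*x = 8
x* = 8/4 = 2.0
lambda = (2*7*2.0 - 2)/4 = 6.5
Step 3: Compute optimal value.
f(x*) = 7*2.0^2 - 2*2.0 = 24.0


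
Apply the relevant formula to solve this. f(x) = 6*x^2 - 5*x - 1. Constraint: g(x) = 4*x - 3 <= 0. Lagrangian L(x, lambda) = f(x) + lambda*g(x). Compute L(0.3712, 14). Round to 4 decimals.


Step 1: Evaluate f(x).
f(0.3712) = 6*0.3712^2 - 5*0.3712 - 1 = -2.0293
Step 2: Evaluate g(x).
g(0.3712) = 4*0.3712 - 3 = -1.5152
Step 3: Compute Lagrangian.
L = -2.0293 + 14*-1.5152 = -23.2421


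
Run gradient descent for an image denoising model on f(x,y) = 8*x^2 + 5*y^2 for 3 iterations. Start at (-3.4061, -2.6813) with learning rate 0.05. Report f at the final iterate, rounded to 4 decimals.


Gradient descent on f(x,y) = 8*x^2 + 5*y^2.
Starting point: (-3.4061, -2.6813), alpha = 0.05
Step 1: grad_x = 2*8*-3.4061 = -54.4976, grad_y = 2*5*-2.6813 = -26.813
  x_1 = -3.4061 - 0.05*-54.4976 = -0.6812
  y_1 = -2.6813 - 0.05*-26.813 = -1.3407
Step 2: grad_x = 2*8*-0.6812 = -10.8995, grad_y = 2*5*-1.3407 = -13.4065
  x_2 = -0.6812 - 0.05*-10.8995 = -0.1362
  y_2 = -1.3407 - 0.05*-13.4065 = -0.6703
Step 3: grad_x = 2*8*-0.1362 = -2.1799, grad_y = 2*5*-0.6703 = -6.7033
  x_3 = -0.1362 - 0.05*-2.1799 = -0.0272
  y_3 = -0.6703 - 0.05*-6.7033 = -0.3352
f(-0.0272, -0.3352) = 8*(-0.0272)^2 + 5*(-0.3352)^2 = 0.5676


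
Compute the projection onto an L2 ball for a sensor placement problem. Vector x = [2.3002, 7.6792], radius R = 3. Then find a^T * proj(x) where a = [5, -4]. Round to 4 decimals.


Step 1: Compute ||x|| (intermediates to 6 decimals).
||x|| = sqrt(2.3002^2 + 7.6792^2) = 8.016298
Step 2: Project.
Since ||x|| > R, scale = R/||x|| = 3/8.016298 = 0.374238, proj(x) = scale * x
proj(x) = [0.860822, 2.873848]
Step 3: Dot product.
a^T * proj(x) = 5*0.860822 - 4*2.873848 = -7.1913


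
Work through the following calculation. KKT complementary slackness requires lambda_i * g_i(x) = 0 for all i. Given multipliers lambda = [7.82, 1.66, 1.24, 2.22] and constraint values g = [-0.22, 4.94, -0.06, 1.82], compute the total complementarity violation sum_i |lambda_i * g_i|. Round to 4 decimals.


KKT complementary slackness check:
lambda_1 * g_1 = 7.82 * -0.22 = -1.7204
lambda_2 * g_2 = 1.66 * 4.94 = 8.2004
lambda_3 * g_3 = 1.24 * -0.06 = -0.0744
lambda_4 * g_4 = 2.22 * 1.82 = 4.0404
Total violation = 1.7204 + 8.2004 + 0.0744 + 4.0404 = 14.0356


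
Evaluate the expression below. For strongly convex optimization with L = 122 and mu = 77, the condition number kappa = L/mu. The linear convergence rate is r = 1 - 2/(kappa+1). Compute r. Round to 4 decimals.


Step 1: Compute the condition number.
kappa = L/mu = 122/77 = 1.5844
Step 2: Compute the convergence rate.
r = 1 - 2/(kappa + 1) = 1 - 2*mu/(L + mu) = (L - mu)/(L + mu) = 45/199 = 0.2261


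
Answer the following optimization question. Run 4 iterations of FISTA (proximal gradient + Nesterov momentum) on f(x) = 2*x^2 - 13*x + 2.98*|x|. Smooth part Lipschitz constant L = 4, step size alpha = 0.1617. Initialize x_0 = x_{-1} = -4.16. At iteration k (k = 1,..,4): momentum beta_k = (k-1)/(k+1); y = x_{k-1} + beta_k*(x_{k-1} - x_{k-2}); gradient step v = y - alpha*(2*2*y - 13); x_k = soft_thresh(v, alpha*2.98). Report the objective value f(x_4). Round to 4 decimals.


FISTA on f(x) = 2*x^2 - 13*x + 2.98*|x|
L = 4, alpha = 0.1617
Iteration 1: beta = 0.0, y = -4.16 + 0.0*(-4.16 + 4.16) = -4.16
  grad(y) = -29.64, v = y - alpha*grad = 0.6328
  prox(v) = soft_thresh(0.6328, 0.4819) = 0.1509
Iteration 2: beta = 0.3333, y = 0.1509 + 0.3333*(0.1509 + 4.16) = 1.5879
  grad(y) = -6.6484, v = y - alpha*grad = 2.6629
  prox(v) = soft_thresh(2.6629, 0.4819) = 2.1811
Iteration 3: beta = 0.5, y = 2.1811 + 0.5*(2.1811 - 0.1509) = 3.1962
  grad(y) = -0.2154, v = y - alpha*grad = 3.231
  prox(v) = soft_thresh(3.231, 0.4819) = 2.7491
Iteration 4: beta = 0.6, y = 2.7491 + 0.6*(2.7491 - 2.1811) = 3.0899
  grad(y) = -0.6402, v = y - alpha*grad = 3.1935
  prox(v) = soft_thresh(3.1935, 0.4819) = 2.7116
f(x_4) = 2*2.7116^2 - 13*2.7116 + 2.98*|2.7116| = -12.4647


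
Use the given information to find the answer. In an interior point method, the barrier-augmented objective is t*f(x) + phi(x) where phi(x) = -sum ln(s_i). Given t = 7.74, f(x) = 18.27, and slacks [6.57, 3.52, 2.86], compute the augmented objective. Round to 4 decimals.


Step 1: Compute log-barrier.
ln values: [1.8825, 1.2585, 1.0508]
phi = -(1.8825 + 1.2585 + 1.0508) = -4.1918
Step 2: Compute augmented objective.
t*f(x) = 7.74*18.27 = 141.4098
Total = 141.4098 - 4.1918 = 137.218


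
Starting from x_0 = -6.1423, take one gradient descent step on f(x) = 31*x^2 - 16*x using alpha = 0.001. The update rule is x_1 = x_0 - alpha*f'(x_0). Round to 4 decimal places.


We compute the gradient at x_0 and apply the update.
f'(x) = 62*x - 16
f'(-6.1423) = 62*-6.1423 - 16 = -396.8226
x_1 = -6.1423 - 0.001*-396.8226 = -5.7455


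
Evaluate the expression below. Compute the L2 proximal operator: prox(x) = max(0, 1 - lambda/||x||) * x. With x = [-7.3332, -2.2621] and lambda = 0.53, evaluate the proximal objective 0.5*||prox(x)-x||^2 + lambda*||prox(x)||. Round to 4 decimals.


Step 1: Compute ||x||.
||x|| = 7.6742
Step 2: Compute scaling factor.
scale = max(0, 1 - 0.53/7.6742) = 0.9309
Step 3: prox(x) = [-6.8267, -2.1059]
||prox(x)|| = 7.1442
Step 4: Proximal objective.
0.5*||prox-x||^2 = 0.1405
lambda*||prox|| = 3.7864
Total = 3.9269


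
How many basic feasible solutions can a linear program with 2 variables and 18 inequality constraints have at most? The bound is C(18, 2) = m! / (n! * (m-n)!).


Each vertex corresponds to some choice of n active constraints out of m, so the number of vertices is at most C(m, n) = m! / (n!(m-n)!).
m = 18, n = 2
Numerator: 18 * 17
Denominator: 2! = 2
C(18, 2) = 153


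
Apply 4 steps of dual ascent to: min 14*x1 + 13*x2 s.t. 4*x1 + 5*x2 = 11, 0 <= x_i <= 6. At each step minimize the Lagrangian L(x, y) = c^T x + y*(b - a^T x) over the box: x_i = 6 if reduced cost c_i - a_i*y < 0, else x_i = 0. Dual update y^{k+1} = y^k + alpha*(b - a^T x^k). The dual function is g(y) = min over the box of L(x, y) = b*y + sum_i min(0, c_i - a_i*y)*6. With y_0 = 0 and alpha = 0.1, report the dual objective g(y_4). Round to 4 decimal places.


Dual ascent for LP: min 14*x1 + 13*x2, 4*x1 + 5*x2 = 11, 0 <= x_i <= 6
Step 1: y^k = 0.0, reduced costs: (14.0, 13.0)
  x^k = (0.0, 0.0), subgradient = b - a^T x = 11.0
  y^{k+1} = 0.0 + 0.1*11.0 = 1.1
Step 2: y^k = 1.1, reduced costs: (9.6, 7.5)
  x^k = (0.0, 0.0), subgradient = b - a^T x = 11.0
  y^{k+1} = 1.1 + 0.1*11.0 = 2.2
Step 3: y^k = 2.2, reduced costs: (5.2, 2.0)
  x^k = (0.0, 0.0), subgradient = b - a^T x = 11.0
  y^{k+1} = 2.2 + 0.1*11.0 = 3.3
Step 4: y^k = 3.3, reduced costs: (0.8, -3.5)
  x^k = (0.0, 6.0), subgradient = b - a^T x = -19.0
  y^{k+1} = 3.3 + 0.1*-19.0 = 1.4
Dual objective at y_4 = 1.4: reduced costs (8.4, 6.0), box minimizer x = (0.0, 0.0)
g(y_4) = b*y + (c1 - a1*y)*x1 + (c2 - a2*y)*x2 = 11*1.4 + 8.4*0.0 + 6.0*0.0 = 15.4 + 0.0 + 0.0 = 15.4


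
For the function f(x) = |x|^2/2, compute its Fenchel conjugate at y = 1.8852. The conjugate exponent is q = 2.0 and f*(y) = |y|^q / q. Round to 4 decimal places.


The conjugate exponent q satisfies 1/p + 1/q = 1.
p = 2, so q = 2/(2 - 1) = 2.0
|y|^q = 1.8852^2.0 = 3.554
f*(1.8852) = 3.554 / 2.0 = 1.777


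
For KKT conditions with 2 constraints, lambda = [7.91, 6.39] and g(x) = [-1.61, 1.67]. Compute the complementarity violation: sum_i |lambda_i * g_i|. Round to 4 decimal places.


KKT complementary slackness check:
lambda_1 * g_1 = 7.91 * -1.61 = -12.7351
lambda_2 * g_2 = 6.39 * 1.67 = 10.6713
Total violation = 12.7351 + 10.6713 = 23.4064


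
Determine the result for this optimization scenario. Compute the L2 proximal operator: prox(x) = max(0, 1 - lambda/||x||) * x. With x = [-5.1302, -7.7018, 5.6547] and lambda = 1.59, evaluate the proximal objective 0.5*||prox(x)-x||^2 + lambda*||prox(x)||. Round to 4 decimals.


Step 1: Compute ||x||.
||x|| = 10.8449
Step 2: Compute scaling factor.
scale = max(0, 1 - 1.59/10.8449) = 0.8534
Step 3: prox(x) = [-4.378, -6.5726, 4.8257]
||prox(x)|| = 9.2549
Step 4: Proximal objective.
0.5*||prox-x||^2 = 1.2641
lambda*||prox|| = 14.7153
Total = 15.9794


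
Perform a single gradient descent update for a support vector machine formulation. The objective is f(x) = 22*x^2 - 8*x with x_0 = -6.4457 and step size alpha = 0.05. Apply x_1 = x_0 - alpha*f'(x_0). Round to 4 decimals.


We compute the gradient at x_0 and apply the update.
f'(x) = 44*x - 8
f'(-6.4457) = 44*-6.4457 - 8 = -291.6108
x_1 = -6.4457 - 0.05*-291.6108 = 8.1348


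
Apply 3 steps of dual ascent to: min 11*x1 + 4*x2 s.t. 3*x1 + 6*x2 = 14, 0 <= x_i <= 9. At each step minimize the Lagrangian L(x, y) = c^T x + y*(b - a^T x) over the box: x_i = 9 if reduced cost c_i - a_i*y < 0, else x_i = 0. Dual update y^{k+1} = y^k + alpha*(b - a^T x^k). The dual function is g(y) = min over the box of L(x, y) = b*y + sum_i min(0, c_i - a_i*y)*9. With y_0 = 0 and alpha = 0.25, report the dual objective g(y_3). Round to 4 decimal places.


Dual ascent for LP: min 11*x1 + 4*x2, 3*x1 + 6*x2 = 14, 0 <= x_i <= 9
Step 1: y^k = 0.0, reduced costs: (11.0, 4.0)
  x^k = (0.0, 0.0), subgradient = b - a^T x = 14.0
  y^{k+1} = 0.0 + 0.25*14.0 = 3.5
Step 2: y^k = 3.5, reduced costs: (0.5, -17.0)
  x^k = (0.0, 9.0), subgradient = b - a^T x = -40.0
  y^{k+1} = 3.5 + 0.25*-40.0 = -6.5
Step 3: y^k = -6.5, reduced costs: (30.5, 43.0)
  x^k = (0.0, 0.0), subgradient = b - a^T x = 14.0
  y^{k+1} = -6.5 + 0.25*14.0 = -3.0
Dual objective at y_3 = -3.0: reduced costs (20.0, 22.0), box minimizer x = (0.0, 0.0)
g(y_3) = b*y + (c1 - a1*y)*x1 + (c2 - a2*y)*x2 = 14*(-3.0) + 20.0*0.0 + 22.0*0.0 = -42.0 + 0.0 + 0.0 = -42.0


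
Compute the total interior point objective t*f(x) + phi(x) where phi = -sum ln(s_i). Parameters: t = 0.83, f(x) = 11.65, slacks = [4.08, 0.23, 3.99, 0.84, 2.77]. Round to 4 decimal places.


Step 1: Compute log-barrier.
ln values: [1.4061, -1.4697, 1.3838, -0.1744, 1.0188]
phi = -(1.4061 - 1.4697 + 1.3838 - 0.1744 + 1.0188) = -2.1647
Step 2: Compute augmented objective.
t*f(x) = 0.83*11.65 = 9.6695
Total = 9.6695 - 2.1647 = 7.5048


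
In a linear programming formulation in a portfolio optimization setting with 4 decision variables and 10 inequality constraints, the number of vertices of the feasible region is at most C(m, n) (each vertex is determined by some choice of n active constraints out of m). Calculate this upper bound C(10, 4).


Each vertex corresponds to some choice of n active constraints out of m, so the number of vertices is at most C(m, n) = m! / (n!(m-n)!).
m = 10, n = 4
Numerator: 10 * 9 * 8 * 7
Denominator: 4! = 24
C(10, 4) = 210


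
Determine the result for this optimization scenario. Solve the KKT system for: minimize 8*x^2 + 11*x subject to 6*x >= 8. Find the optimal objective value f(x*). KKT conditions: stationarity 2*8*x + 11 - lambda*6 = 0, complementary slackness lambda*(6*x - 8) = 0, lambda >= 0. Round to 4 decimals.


Step 1: Try lambda = 0 (constraint inactive).
x_unc = -11/(2*8) = -0.6875
Check: 6*-0.6875 = -4.125 < 8 -- violated!
Step 2: Constraint must be active: 6*x = 8
x* = 8/6 = 4/3 = 1.3333 (rounded; the exact value 4/3 is used below)
lambda = (2*8*(4/3) + 11)/6 = 5.3889
Step 3: Compute optimal value.
f(x*) = 8*(4/3)^2 + 11*(4/3) = 28.8889
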